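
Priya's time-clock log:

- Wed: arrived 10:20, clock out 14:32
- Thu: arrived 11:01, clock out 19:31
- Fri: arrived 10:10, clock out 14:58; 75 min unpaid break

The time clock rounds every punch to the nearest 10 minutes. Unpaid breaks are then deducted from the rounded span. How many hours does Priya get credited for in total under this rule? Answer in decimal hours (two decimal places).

Wed: in 10:20→10:20, out 14:32→14:30; 4 h 10 min
Thu: in 11:01→11:00, out 19:31→19:30; 8 h 30 min
Fri: in 10:10→10:10, out 14:58→15:00; 4 h 50 min − 75 min = 3 h 35 min
Total credited: 16 h 15 min.

16.25 hours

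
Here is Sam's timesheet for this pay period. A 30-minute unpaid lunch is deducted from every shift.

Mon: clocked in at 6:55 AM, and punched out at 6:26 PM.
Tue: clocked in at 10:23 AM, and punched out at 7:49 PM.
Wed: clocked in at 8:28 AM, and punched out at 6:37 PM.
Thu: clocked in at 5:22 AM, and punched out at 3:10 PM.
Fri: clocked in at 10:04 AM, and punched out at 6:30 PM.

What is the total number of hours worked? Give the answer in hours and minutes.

Mon: 6:55 AM–6:26 PM = 11 h 31 min; less 30 min break → 11 h 1 min
Tue: 10:23 AM–7:49 PM = 9 h 26 min; less 30 min break → 8 h 56 min
Wed: 8:28 AM–6:37 PM = 10 h 9 min; less 30 min break → 9 h 39 min
Thu: 5:22 AM–3:10 PM = 9 h 48 min; less 30 min break → 9 h 18 min
Fri: 10:04 AM–6:30 PM = 8 h 26 min; less 30 min break → 7 h 56 min
Total: 11 h 1 min + 8 h 56 min + 9 h 39 min + 9 h 18 min + 7 h 56 min = 46 h 50 min.

46 h 50 min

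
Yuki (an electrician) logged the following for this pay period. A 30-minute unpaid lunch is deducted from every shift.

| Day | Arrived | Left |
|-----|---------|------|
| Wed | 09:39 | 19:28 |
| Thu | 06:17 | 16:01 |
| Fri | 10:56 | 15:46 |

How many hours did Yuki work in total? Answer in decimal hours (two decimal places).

22.88 hours

Wed: 09:39–19:28 = 9 h 49 min; less 30 min break → 9 h 19 min
Thu: 06:17–16:01 = 9 h 44 min; less 30 min break → 9 h 14 min
Fri: 10:56–15:46 = 4 h 50 min; less 30 min break → 4 h 20 min
Total: 9 h 19 min + 9 h 14 min + 4 h 20 min = 22 h 53 min.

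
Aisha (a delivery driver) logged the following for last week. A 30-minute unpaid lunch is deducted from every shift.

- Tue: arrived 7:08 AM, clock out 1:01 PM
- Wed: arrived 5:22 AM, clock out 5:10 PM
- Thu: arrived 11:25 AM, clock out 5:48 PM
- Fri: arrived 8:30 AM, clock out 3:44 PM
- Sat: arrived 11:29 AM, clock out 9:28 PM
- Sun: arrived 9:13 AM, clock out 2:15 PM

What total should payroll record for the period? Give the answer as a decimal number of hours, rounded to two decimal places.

Tue: 7:08 AM–1:01 PM = 5 h 53 min; less 30 min break → 5 h 23 min
Wed: 5:22 AM–5:10 PM = 11 h 48 min; less 30 min break → 11 h 18 min
Thu: 11:25 AM–5:48 PM = 6 h 23 min; less 30 min break → 5 h 53 min
Fri: 8:30 AM–3:44 PM = 7 h 14 min; less 30 min break → 6 h 44 min
Sat: 11:29 AM–9:28 PM = 9 h 59 min; less 30 min break → 9 h 29 min
Sun: 9:13 AM–2:15 PM = 5 h 2 min; less 30 min break → 4 h 32 min
Total: 5 h 23 min + 11 h 18 min + 5 h 53 min + 6 h 44 min + 9 h 29 min + 4 h 32 min = 43 h 19 min.

43.32 hours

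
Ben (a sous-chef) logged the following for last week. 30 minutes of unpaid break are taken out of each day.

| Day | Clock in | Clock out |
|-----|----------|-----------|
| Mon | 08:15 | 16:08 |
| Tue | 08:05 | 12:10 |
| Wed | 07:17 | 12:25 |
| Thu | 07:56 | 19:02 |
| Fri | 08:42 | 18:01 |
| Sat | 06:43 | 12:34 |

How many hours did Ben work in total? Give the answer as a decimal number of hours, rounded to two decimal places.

40.37 hours

Mon: 08:15–16:08 = 7 h 53 min; less 30 min break → 7 h 23 min
Tue: 08:05–12:10 = 4 h 5 min; less 30 min break → 3 h 35 min
Wed: 07:17–12:25 = 5 h 8 min; less 30 min break → 4 h 38 min
Thu: 07:56–19:02 = 11 h 6 min; less 30 min break → 10 h 36 min
Fri: 08:42–18:01 = 9 h 19 min; less 30 min break → 8 h 49 min
Sat: 06:43–12:34 = 5 h 51 min; less 30 min break → 5 h 21 min
Total: 7 h 23 min + 3 h 35 min + 4 h 38 min + 10 h 36 min + 8 h 49 min + 5 h 21 min = 40 h 22 min.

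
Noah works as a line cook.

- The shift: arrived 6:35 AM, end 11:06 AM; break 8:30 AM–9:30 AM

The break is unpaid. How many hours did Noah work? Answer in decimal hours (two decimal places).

3.52 hours

The shift: 6:35 AM–11:06 AM = 4 h 31 min; less 60 min break → 3 h 31 min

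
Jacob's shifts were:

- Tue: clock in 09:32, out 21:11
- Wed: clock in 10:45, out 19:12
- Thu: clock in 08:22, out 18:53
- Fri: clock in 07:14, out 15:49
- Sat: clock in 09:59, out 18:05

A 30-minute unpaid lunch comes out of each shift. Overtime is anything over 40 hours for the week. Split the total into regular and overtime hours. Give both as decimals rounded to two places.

Tue: 09:32–21:11 = 11 h 39 min; less 30 min break → 11 h 9 min
Wed: 10:45–19:12 = 8 h 27 min; less 30 min break → 7 h 57 min
Thu: 08:22–18:53 = 10 h 31 min; less 30 min break → 10 h 1 min
Fri: 07:14–15:49 = 8 h 35 min; less 30 min break → 8 h 5 min
Sat: 09:59–18:05 = 8 h 6 min; less 30 min break → 7 h 36 min
Total worked: 44 h 48 min = 44.80 h.
Threshold 40 h → overtime 4 h 48 min, regular 40 h 0 min.

Regular 40.00 hours, overtime 4.80 hours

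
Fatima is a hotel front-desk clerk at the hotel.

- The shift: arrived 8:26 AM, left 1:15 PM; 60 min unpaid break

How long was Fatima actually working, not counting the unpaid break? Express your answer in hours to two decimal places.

The shift: 8:26 AM–1:15 PM = 4 h 49 min; less 60 min break → 3 h 49 min

3.82 hours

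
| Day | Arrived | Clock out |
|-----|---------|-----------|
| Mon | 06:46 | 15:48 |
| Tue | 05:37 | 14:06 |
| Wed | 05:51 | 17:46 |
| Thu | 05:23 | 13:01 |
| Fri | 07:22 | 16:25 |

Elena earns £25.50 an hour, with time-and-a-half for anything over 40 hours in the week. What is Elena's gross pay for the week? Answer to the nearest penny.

Mon: 06:46–15:48 = 9 h 2 min
Tue: 05:37–14:06 = 8 h 29 min
Wed: 05:51–17:46 = 11 h 55 min
Thu: 05:23–13:01 = 7 h 38 min
Fri: 07:22–16:25 = 9 h 3 min
Total worked: 46 h 7 min = 2767 min.
Regular 40 h 0 min = 2400 min at £25.50/h; overtime 6 h 7 min = 367 min at £38.25/h.
Pay = (2400 × £25.50 + 367 × £38.25) ÷ 60 = £1253.96.

£1253.96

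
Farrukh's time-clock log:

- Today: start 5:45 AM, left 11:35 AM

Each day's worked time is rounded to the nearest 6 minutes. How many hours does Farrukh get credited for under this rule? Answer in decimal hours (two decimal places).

Today: 5:45 AM–11:35 AM = 5 h 50 min → rounds to 5 h 48 min

5.80 hours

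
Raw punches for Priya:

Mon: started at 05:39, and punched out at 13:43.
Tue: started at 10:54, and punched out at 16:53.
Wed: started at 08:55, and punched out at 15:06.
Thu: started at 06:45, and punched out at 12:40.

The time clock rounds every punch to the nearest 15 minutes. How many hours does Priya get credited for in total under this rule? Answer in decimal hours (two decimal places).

26.00 hours

Mon: in 05:39→05:45, out 13:43→13:45; 8 h 0 min
Tue: in 10:54→11:00, out 16:53→17:00; 6 h 0 min
Wed: in 08:55→09:00, out 15:06→15:00; 6 h 0 min
Thu: in 06:45→06:45, out 12:40→12:45; 6 h 0 min
Total credited: 26 h 0 min.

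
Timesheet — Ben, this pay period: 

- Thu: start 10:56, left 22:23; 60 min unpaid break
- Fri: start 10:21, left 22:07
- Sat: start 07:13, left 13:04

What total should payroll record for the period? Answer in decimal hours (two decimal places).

Thu: 10:56–22:23 = 11 h 27 min; less 60 min break → 10 h 27 min
Fri: 10:21–22:07 = 11 h 46 min
Sat: 07:13–13:04 = 5 h 51 min
Total: 10 h 27 min + 11 h 46 min + 5 h 51 min = 28 h 4 min.

28.07 hours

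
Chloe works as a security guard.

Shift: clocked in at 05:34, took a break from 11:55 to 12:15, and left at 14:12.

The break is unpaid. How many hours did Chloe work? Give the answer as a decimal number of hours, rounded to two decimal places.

Shift: 05:34–14:12 = 8 h 38 min; less 20 min break → 8 h 18 min

8.30 hours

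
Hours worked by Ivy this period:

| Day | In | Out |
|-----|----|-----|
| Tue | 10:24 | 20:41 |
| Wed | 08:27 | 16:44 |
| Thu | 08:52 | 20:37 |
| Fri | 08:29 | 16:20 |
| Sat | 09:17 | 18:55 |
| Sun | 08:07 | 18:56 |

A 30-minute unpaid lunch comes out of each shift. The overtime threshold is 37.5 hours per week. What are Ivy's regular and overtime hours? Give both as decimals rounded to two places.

Regular 37.50 hours, overtime 18.12 hours

Tue: 10:24–20:41 = 10 h 17 min; less 30 min break → 9 h 47 min
Wed: 08:27–16:44 = 8 h 17 min; less 30 min break → 7 h 47 min
Thu: 08:52–20:37 = 11 h 45 min; less 30 min break → 11 h 15 min
Fri: 08:29–16:20 = 7 h 51 min; less 30 min break → 7 h 21 min
Sat: 09:17–18:55 = 9 h 38 min; less 30 min break → 9 h 8 min
Sun: 08:07–18:56 = 10 h 49 min; less 30 min break → 10 h 19 min
Total worked: 55 h 37 min = 55.62 h.
Threshold 37.5 h → overtime 18 h 7 min, regular 37 h 30 min.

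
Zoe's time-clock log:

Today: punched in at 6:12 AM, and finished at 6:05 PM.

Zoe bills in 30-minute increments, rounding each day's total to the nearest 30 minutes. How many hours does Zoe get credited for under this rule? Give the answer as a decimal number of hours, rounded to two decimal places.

Today: 6:12 AM–6:05 PM = 11 h 53 min → rounds to 12 h 0 min

12.00 hours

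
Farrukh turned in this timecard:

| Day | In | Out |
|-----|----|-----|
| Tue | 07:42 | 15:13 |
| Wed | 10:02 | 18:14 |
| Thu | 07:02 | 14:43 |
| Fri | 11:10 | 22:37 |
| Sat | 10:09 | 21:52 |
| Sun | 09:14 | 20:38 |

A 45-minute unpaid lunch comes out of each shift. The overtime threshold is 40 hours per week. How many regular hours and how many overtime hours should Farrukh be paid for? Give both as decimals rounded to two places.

Tue: 07:42–15:13 = 7 h 31 min; less 45 min break → 6 h 46 min
Wed: 10:02–18:14 = 8 h 12 min; less 45 min break → 7 h 27 min
Thu: 07:02–14:43 = 7 h 41 min; less 45 min break → 6 h 56 min
Fri: 11:10–22:37 = 11 h 27 min; less 45 min break → 10 h 42 min
Sat: 10:09–21:52 = 11 h 43 min; less 45 min break → 10 h 58 min
Sun: 09:14–20:38 = 11 h 24 min; less 45 min break → 10 h 39 min
Total worked: 53 h 28 min = 53.47 h.
Threshold 40 h → overtime 13 h 28 min, regular 40 h 0 min.

Regular 40.00 hours, overtime 13.47 hours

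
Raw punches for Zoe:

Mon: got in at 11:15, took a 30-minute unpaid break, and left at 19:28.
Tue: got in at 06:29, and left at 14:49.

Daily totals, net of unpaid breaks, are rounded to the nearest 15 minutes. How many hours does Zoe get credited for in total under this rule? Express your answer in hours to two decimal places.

Mon: 11:15–19:28 = 8 h 13 min − 30 min = 7 h 43 min → rounds to 7 h 45 min
Tue: 06:29–14:49 = 8 h 20 min → rounds to 8 h 15 min
Total credited: 16 h 0 min.

16.00 hours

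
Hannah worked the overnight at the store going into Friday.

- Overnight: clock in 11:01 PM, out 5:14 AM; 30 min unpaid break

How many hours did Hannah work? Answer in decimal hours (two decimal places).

Overnight: 11:01 PM → midnight = 0 h 59 min; midnight → 5:14 AM = 5 h 14 min; span 6 h 13 min; less 30 min break → 5 h 43 min

5.72 hours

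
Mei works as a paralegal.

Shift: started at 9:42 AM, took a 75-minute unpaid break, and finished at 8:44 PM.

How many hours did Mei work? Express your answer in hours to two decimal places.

9.78 hours

Shift: 9:42 AM–8:44 PM = 11 h 2 min; less 75 min break → 9 h 47 min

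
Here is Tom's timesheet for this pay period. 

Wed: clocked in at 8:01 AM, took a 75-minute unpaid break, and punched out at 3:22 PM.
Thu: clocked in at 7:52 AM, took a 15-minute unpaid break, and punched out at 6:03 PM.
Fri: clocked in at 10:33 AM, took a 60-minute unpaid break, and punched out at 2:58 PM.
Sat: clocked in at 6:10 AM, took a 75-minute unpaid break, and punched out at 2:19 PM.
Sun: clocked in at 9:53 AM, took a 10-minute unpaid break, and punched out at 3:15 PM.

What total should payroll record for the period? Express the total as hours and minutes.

31 h 33 min

Wed: 8:01 AM–3:22 PM = 7 h 21 min; less 75 min break → 6 h 6 min
Thu: 7:52 AM–6:03 PM = 10 h 11 min; less 15 min break → 9 h 56 min
Fri: 10:33 AM–2:58 PM = 4 h 25 min; less 60 min break → 3 h 25 min
Sat: 6:10 AM–2:19 PM = 8 h 9 min; less 75 min break → 6 h 54 min
Sun: 9:53 AM–3:15 PM = 5 h 22 min; less 10 min break → 5 h 12 min
Total: 6 h 6 min + 9 h 56 min + 3 h 25 min + 6 h 54 min + 5 h 12 min = 31 h 33 min.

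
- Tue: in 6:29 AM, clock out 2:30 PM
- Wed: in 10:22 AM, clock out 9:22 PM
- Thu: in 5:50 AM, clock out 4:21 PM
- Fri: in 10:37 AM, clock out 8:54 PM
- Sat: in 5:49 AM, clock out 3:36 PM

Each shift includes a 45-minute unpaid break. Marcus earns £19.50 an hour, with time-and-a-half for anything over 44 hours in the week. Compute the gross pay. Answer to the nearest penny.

£912.11

Tue: 6:29 AM–2:30 PM = 8 h 1 min; less 45 min break → 7 h 16 min
Wed: 10:22 AM–9:22 PM = 11 h 0 min; less 45 min break → 10 h 15 min
Thu: 5:50 AM–4:21 PM = 10 h 31 min; less 45 min break → 9 h 46 min
Fri: 10:37 AM–8:54 PM = 10 h 17 min; less 45 min break → 9 h 32 min
Sat: 5:49 AM–3:36 PM = 9 h 47 min; less 45 min break → 9 h 2 min
Total worked: 45 h 51 min = 2751 min.
Regular 44 h 0 min = 2640 min at £19.50/h; overtime 1 h 51 min = 111 min at £29.25/h.
Pay = (2640 × £19.50 + 111 × £29.25) ÷ 60 = £912.11.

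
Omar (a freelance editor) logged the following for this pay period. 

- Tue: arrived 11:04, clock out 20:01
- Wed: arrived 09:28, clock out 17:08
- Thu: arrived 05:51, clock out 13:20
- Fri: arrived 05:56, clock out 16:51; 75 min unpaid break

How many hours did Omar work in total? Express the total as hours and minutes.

Tue: 11:04–20:01 = 8 h 57 min
Wed: 09:28–17:08 = 7 h 40 min
Thu: 05:51–13:20 = 7 h 29 min
Fri: 05:56–16:51 = 10 h 55 min; less 75 min break → 9 h 40 min
Total: 8 h 57 min + 7 h 40 min + 7 h 29 min + 9 h 40 min = 33 h 46 min.

33 h 46 min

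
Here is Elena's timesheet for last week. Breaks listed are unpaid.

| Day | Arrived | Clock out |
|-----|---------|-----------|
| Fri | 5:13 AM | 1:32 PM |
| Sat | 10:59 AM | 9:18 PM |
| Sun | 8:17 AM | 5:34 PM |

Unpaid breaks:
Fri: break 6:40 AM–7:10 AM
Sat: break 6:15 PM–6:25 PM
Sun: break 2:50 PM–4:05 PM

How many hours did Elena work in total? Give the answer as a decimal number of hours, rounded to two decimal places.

26.00 hours

Fri: 5:13 AM–1:32 PM = 8 h 19 min; less 30 min break → 7 h 49 min
Sat: 10:59 AM–9:18 PM = 10 h 19 min; less 10 min break → 10 h 9 min
Sun: 8:17 AM–5:34 PM = 9 h 17 min; less 75 min break → 8 h 2 min
Total: 7 h 49 min + 10 h 9 min + 8 h 2 min = 26 h 0 min.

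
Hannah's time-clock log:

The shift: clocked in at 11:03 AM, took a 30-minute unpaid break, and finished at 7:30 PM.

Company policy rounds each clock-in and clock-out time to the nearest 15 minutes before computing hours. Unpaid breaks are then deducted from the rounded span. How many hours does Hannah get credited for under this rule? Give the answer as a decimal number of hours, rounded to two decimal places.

8.00 hours

The shift: in 11:03 AM→11:00 AM, out 7:30 PM→7:30 PM; 8 h 30 min − 30 min = 8 h 0 min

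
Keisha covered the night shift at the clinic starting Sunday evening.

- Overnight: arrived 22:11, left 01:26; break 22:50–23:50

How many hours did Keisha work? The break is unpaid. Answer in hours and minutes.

2 h 15 min

Overnight: 22:11 → midnight = 1 h 49 min; midnight → 01:26 = 1 h 26 min; span 3 h 15 min; less 60 min break → 2 h 15 min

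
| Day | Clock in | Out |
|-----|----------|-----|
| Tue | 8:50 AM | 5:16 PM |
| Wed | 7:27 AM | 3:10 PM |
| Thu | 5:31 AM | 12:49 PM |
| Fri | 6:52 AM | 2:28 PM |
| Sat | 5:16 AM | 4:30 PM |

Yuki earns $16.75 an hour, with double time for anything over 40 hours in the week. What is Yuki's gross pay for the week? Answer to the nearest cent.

$746.49

Tue: 8:50 AM–5:16 PM = 8 h 26 min
Wed: 7:27 AM–3:10 PM = 7 h 43 min
Thu: 5:31 AM–12:49 PM = 7 h 18 min
Fri: 6:52 AM–2:28 PM = 7 h 36 min
Sat: 5:16 AM–4:30 PM = 11 h 14 min
Total worked: 42 h 17 min = 2537 min.
Regular 40 h 0 min = 2400 min at $16.75/h; overtime 2 h 17 min = 137 min at $33.50/h.
Pay = (2400 × $16.75 + 137 × $33.50) ÷ 60 = $746.49.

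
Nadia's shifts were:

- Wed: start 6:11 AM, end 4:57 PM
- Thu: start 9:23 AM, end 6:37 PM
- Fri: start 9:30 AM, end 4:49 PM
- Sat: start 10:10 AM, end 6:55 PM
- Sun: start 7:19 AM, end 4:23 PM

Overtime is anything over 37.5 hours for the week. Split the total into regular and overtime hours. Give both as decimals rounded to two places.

Wed: 6:11 AM–4:57 PM = 10 h 46 min
Thu: 9:23 AM–6:37 PM = 9 h 14 min
Fri: 9:30 AM–4:49 PM = 7 h 19 min
Sat: 10:10 AM–6:55 PM = 8 h 45 min
Sun: 7:19 AM–4:23 PM = 9 h 4 min
Total worked: 45 h 8 min = 45.13 h.
Threshold 37.5 h → overtime 7 h 38 min, regular 37 h 30 min.

Regular 37.50 hours, overtime 7.63 hours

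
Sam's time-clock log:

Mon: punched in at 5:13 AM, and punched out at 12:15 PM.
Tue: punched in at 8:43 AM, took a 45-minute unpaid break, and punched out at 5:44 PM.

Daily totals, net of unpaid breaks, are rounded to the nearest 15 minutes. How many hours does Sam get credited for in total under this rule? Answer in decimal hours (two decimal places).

Mon: 5:13 AM–12:15 PM = 7 h 2 min → rounds to 7 h 0 min
Tue: 8:43 AM–5:44 PM = 9 h 1 min − 45 min = 8 h 16 min → rounds to 8 h 15 min
Total credited: 15 h 15 min.

15.25 hours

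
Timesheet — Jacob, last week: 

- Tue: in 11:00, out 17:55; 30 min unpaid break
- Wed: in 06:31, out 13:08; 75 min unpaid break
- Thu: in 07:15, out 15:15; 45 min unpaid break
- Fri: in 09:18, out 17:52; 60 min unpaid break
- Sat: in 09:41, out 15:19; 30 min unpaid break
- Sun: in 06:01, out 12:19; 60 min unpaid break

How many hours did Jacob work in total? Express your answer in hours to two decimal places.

Tue: 11:00–17:55 = 6 h 55 min; less 30 min break → 6 h 25 min
Wed: 06:31–13:08 = 6 h 37 min; less 75 min break → 5 h 22 min
Thu: 07:15–15:15 = 8 h 0 min; less 45 min break → 7 h 15 min
Fri: 09:18–17:52 = 8 h 34 min; less 60 min break → 7 h 34 min
Sat: 09:41–15:19 = 5 h 38 min; less 30 min break → 5 h 8 min
Sun: 06:01–12:19 = 6 h 18 min; less 60 min break → 5 h 18 min
Total: 6 h 25 min + 5 h 22 min + 7 h 15 min + 7 h 34 min + 5 h 8 min + 5 h 18 min = 37 h 2 min.

37.03 hours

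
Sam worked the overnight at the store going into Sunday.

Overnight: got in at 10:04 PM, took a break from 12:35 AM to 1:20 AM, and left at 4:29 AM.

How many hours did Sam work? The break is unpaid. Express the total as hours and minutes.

Overnight: 10:04 PM → midnight = 1 h 56 min; midnight → 4:29 AM = 4 h 29 min; span 6 h 25 min; less 45 min break → 5 h 40 min

5 h 40 min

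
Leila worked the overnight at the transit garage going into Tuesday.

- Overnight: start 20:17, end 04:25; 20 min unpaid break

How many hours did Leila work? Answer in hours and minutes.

Overnight: 20:17 → midnight = 3 h 43 min; midnight → 04:25 = 4 h 25 min; span 8 h 8 min; less 20 min break → 7 h 48 min

7 h 48 min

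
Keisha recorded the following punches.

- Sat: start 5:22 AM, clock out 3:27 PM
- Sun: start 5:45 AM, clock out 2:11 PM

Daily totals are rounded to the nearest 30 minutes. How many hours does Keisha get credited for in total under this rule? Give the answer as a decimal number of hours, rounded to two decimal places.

18.50 hours

Sat: 5:22 AM–3:27 PM = 10 h 5 min → rounds to 10 h 0 min
Sun: 5:45 AM–2:11 PM = 8 h 26 min → rounds to 8 h 30 min
Total credited: 18 h 30 min.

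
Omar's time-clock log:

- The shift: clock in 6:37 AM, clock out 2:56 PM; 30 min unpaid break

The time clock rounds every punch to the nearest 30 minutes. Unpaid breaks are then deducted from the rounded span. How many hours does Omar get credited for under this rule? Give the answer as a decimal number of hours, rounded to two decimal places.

The shift: in 6:37 AM→6:30 AM, out 2:56 PM→3:00 PM; 8 h 30 min − 30 min = 8 h 0 min

8.00 hours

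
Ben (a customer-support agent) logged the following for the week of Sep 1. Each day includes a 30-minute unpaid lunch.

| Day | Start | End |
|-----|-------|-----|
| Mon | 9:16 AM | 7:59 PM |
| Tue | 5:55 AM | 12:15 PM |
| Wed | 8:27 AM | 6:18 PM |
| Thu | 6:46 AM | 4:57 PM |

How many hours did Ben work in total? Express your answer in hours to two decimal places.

35.08 hours

Mon: 9:16 AM–7:59 PM = 10 h 43 min; less 30 min break → 10 h 13 min
Tue: 5:55 AM–12:15 PM = 6 h 20 min; less 30 min break → 5 h 50 min
Wed: 8:27 AM–6:18 PM = 9 h 51 min; less 30 min break → 9 h 21 min
Thu: 6:46 AM–4:57 PM = 10 h 11 min; less 30 min break → 9 h 41 min
Total: 10 h 13 min + 5 h 50 min + 9 h 21 min + 9 h 41 min = 35 h 5 min.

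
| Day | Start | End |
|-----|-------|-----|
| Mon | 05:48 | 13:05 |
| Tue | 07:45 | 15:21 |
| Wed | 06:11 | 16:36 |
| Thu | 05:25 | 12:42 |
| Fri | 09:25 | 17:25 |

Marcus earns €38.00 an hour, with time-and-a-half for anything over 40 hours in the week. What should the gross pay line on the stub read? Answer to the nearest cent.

€1553.25

Mon: 05:48–13:05 = 7 h 17 min
Tue: 07:45–15:21 = 7 h 36 min
Wed: 06:11–16:36 = 10 h 25 min
Thu: 05:25–12:42 = 7 h 17 min
Fri: 09:25–17:25 = 8 h 0 min
Total worked: 40 h 35 min = 2435 min.
Regular 40 h 0 min = 2400 min at €38.00/h; overtime 0 h 35 min = 35 min at €57.00/h.
Pay = (2400 × €38.00 + 35 × €57.00) ÷ 60 = €1553.25.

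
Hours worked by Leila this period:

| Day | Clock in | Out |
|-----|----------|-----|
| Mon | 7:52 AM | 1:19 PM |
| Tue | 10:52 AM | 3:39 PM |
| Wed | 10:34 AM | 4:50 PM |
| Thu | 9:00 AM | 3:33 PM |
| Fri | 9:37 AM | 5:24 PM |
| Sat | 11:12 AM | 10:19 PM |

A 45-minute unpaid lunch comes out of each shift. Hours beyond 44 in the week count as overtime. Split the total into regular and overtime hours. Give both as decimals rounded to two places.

Regular 37.45 hours, overtime 0.00 hours

Mon: 7:52 AM–1:19 PM = 5 h 27 min; less 45 min break → 4 h 42 min
Tue: 10:52 AM–3:39 PM = 4 h 47 min; less 45 min break → 4 h 2 min
Wed: 10:34 AM–4:50 PM = 6 h 16 min; less 45 min break → 5 h 31 min
Thu: 9:00 AM–3:33 PM = 6 h 33 min; less 45 min break → 5 h 48 min
Fri: 9:37 AM–5:24 PM = 7 h 47 min; less 45 min break → 7 h 2 min
Sat: 11:12 AM–10:19 PM = 11 h 7 min; less 45 min break → 10 h 22 min
Total worked: 37 h 27 min = 37.45 h.
Threshold 44 h → overtime 0 h 0 min, regular 37 h 27 min.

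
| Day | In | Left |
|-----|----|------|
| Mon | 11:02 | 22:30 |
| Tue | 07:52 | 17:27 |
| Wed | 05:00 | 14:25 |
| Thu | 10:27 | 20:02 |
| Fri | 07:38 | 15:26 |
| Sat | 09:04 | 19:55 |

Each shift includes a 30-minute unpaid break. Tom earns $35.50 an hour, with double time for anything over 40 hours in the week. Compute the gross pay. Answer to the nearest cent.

$2534.70

Mon: 11:02–22:30 = 11 h 28 min; less 30 min break → 10 h 58 min
Tue: 07:52–17:27 = 9 h 35 min; less 30 min break → 9 h 5 min
Wed: 05:00–14:25 = 9 h 25 min; less 30 min break → 8 h 55 min
Thu: 10:27–20:02 = 9 h 35 min; less 30 min break → 9 h 5 min
Fri: 07:38–15:26 = 7 h 48 min; less 30 min break → 7 h 18 min
Sat: 09:04–19:55 = 10 h 51 min; less 30 min break → 10 h 21 min
Total worked: 55 h 42 min = 3342 min.
Regular 40 h 0 min = 2400 min at $35.50/h; overtime 15 h 42 min = 942 min at $71.00/h.
Pay = (2400 × $35.50 + 942 × $71.00) ÷ 60 = $2534.70.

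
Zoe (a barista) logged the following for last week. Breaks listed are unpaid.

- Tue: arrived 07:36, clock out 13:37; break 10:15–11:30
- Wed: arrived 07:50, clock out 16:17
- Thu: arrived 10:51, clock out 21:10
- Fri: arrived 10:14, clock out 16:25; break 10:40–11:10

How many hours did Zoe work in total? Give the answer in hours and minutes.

Tue: 07:36–13:37 = 6 h 1 min; less 75 min break → 4 h 46 min
Wed: 07:50–16:17 = 8 h 27 min
Thu: 10:51–21:10 = 10 h 19 min
Fri: 10:14–16:25 = 6 h 11 min; less 30 min break → 5 h 41 min
Total: 4 h 46 min + 8 h 27 min + 10 h 19 min + 5 h 41 min = 29 h 13 min.

29 h 13 min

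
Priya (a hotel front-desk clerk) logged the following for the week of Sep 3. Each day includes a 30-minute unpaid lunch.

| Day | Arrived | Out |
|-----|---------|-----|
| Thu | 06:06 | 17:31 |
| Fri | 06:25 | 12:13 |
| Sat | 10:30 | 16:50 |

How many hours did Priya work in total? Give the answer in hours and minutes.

22 h 3 min

Thu: 06:06–17:31 = 11 h 25 min; less 30 min break → 10 h 55 min
Fri: 06:25–12:13 = 5 h 48 min; less 30 min break → 5 h 18 min
Sat: 10:30–16:50 = 6 h 20 min; less 30 min break → 5 h 50 min
Total: 10 h 55 min + 5 h 18 min + 5 h 50 min = 22 h 3 min.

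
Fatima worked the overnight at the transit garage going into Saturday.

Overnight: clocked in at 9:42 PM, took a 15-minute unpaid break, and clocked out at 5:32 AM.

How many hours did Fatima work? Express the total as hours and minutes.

Overnight: 9:42 PM → midnight = 2 h 18 min; midnight → 5:32 AM = 5 h 32 min; span 7 h 50 min; less 15 min break → 7 h 35 min

7 h 35 min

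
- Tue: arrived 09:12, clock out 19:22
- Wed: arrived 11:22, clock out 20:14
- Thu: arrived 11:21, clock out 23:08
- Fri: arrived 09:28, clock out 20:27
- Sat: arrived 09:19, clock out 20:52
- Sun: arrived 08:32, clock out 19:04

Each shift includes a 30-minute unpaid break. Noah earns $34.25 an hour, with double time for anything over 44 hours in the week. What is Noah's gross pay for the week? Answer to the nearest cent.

$2663.51

Tue: 09:12–19:22 = 10 h 10 min; less 30 min break → 9 h 40 min
Wed: 11:22–20:14 = 8 h 52 min; less 30 min break → 8 h 22 min
Thu: 11:21–23:08 = 11 h 47 min; less 30 min break → 11 h 17 min
Fri: 09:28–20:27 = 10 h 59 min; less 30 min break → 10 h 29 min
Sat: 09:19–20:52 = 11 h 33 min; less 30 min break → 11 h 3 min
Sun: 08:32–19:04 = 10 h 32 min; less 30 min break → 10 h 2 min
Total worked: 60 h 53 min = 3653 min.
Regular 44 h 0 min = 2640 min at $34.25/h; overtime 16 h 53 min = 1013 min at $68.50/h.
Pay = (2640 × $34.25 + 1013 × $68.50) ÷ 60 = $2663.51.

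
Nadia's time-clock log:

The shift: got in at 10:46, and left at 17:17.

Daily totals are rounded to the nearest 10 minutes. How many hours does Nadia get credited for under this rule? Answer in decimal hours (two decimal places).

6.50 hours

The shift: 10:46–17:17 = 6 h 31 min → rounds to 6 h 30 min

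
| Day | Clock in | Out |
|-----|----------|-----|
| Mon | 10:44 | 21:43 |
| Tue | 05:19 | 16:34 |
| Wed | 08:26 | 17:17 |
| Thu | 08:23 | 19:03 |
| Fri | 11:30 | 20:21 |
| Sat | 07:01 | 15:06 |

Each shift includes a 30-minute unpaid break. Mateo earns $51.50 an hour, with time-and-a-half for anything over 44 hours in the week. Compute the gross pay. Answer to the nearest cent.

Mon: 10:44–21:43 = 10 h 59 min; less 30 min break → 10 h 29 min
Tue: 05:19–16:34 = 11 h 15 min; less 30 min break → 10 h 45 min
Wed: 08:26–17:17 = 8 h 51 min; less 30 min break → 8 h 21 min
Thu: 08:23–19:03 = 10 h 40 min; less 30 min break → 10 h 10 min
Fri: 11:30–20:21 = 8 h 51 min; less 30 min break → 8 h 21 min
Sat: 07:01–15:06 = 8 h 5 min; less 30 min break → 7 h 35 min
Total worked: 55 h 41 min = 3341 min.
Regular 44 h 0 min = 2640 min at $51.50/h; overtime 11 h 41 min = 701 min at $77.25/h.
Pay = (2640 × $51.50 + 701 × $77.25) ÷ 60 = $3168.54.

$3168.54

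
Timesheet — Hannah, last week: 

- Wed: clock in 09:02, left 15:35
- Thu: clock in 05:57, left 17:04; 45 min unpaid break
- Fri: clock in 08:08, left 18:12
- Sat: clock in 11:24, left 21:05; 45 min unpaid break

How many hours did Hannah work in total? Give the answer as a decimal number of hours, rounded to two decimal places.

Wed: 09:02–15:35 = 6 h 33 min
Thu: 05:57–17:04 = 11 h 7 min; less 45 min break → 10 h 22 min
Fri: 08:08–18:12 = 10 h 4 min
Sat: 11:24–21:05 = 9 h 41 min; less 45 min break → 8 h 56 min
Total: 6 h 33 min + 10 h 22 min + 10 h 4 min + 8 h 56 min = 35 h 55 min.

35.92 hours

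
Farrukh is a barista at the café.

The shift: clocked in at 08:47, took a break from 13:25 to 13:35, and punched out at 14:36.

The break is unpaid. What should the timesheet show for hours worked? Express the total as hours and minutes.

5 h 39 min

The shift: 08:47–14:36 = 5 h 49 min; less 10 min break → 5 h 39 min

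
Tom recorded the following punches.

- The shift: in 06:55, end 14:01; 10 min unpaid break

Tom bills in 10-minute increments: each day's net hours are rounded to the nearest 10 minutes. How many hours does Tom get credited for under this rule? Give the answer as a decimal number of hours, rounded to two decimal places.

7.00 hours

The shift: 06:55–14:01 = 7 h 6 min − 10 min = 6 h 56 min → rounds to 7 h 0 min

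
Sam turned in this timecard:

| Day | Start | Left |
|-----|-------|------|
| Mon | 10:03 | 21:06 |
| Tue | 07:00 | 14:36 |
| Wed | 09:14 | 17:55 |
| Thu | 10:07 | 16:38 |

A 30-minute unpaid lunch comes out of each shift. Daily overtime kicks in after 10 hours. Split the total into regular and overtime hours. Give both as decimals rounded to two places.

Mon: 10:03–21:06 = 11 h 3 min; less 30 min break → 10 h 33 min
Tue: 07:00–14:36 = 7 h 36 min; less 30 min break → 7 h 6 min
Wed: 09:14–17:55 = 8 h 41 min; less 30 min break → 8 h 11 min
Thu: 10:07–16:38 = 6 h 31 min; less 30 min break → 6 h 1 min
Mon reg 10 h 0 min / OT 0 h 33 min; Tue reg 7 h 6 min / OT 0 h 0 min; Wed reg 8 h 11 min / OT 0 h 0 min; Thu reg 6 h 1 min / OT 0 h 0 min.
Totals: regular 31 h 18 min, overtime 0 h 33 min.

Regular 31.30 hours, overtime 0.55 hours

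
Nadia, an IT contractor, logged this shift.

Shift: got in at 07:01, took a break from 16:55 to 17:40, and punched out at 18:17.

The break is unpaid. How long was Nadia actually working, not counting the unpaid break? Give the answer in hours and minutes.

Shift: 07:01–18:17 = 11 h 16 min; less 45 min break → 10 h 31 min

10 h 31 min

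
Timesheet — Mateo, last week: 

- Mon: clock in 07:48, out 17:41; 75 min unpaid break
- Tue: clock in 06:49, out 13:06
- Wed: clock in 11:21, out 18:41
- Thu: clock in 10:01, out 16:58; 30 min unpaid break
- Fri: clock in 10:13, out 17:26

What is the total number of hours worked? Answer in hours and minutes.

Mon: 07:48–17:41 = 9 h 53 min; less 75 min break → 8 h 38 min
Tue: 06:49–13:06 = 6 h 17 min
Wed: 11:21–18:41 = 7 h 20 min
Thu: 10:01–16:58 = 6 h 57 min; less 30 min break → 6 h 27 min
Fri: 10:13–17:26 = 7 h 13 min
Total: 8 h 38 min + 6 h 17 min + 7 h 20 min + 6 h 27 min + 7 h 13 min = 35 h 55 min.

35 h 55 min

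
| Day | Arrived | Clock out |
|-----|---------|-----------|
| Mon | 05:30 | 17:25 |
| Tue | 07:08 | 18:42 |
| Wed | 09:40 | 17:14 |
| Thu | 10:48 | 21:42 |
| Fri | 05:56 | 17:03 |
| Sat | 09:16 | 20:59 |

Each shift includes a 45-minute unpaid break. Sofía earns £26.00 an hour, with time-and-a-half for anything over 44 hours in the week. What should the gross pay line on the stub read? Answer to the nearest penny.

£1779.05

Mon: 05:30–17:25 = 11 h 55 min; less 45 min break → 11 h 10 min
Tue: 07:08–18:42 = 11 h 34 min; less 45 min break → 10 h 49 min
Wed: 09:40–17:14 = 7 h 34 min; less 45 min break → 6 h 49 min
Thu: 10:48–21:42 = 10 h 54 min; less 45 min break → 10 h 9 min
Fri: 05:56–17:03 = 11 h 7 min; less 45 min break → 10 h 22 min
Sat: 09:16–20:59 = 11 h 43 min; less 45 min break → 10 h 58 min
Total worked: 60 h 17 min = 3617 min.
Regular 44 h 0 min = 2640 min at £26.00/h; overtime 16 h 17 min = 977 min at £39.00/h.
Pay = (2640 × £26.00 + 977 × £39.00) ÷ 60 = £1779.05.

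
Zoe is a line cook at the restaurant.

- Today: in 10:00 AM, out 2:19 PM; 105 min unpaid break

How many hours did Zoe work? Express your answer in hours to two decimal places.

2.57 hours

Today: 10:00 AM–2:19 PM = 4 h 19 min; less 105 min break → 2 h 34 min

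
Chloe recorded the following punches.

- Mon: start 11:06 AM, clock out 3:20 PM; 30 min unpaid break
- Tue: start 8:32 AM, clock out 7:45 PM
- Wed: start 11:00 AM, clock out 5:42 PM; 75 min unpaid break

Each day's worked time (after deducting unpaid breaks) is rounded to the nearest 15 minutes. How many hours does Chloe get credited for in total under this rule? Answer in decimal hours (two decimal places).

20.50 hours

Mon: 11:06 AM–3:20 PM = 4 h 14 min − 30 min = 3 h 44 min → rounds to 3 h 45 min
Tue: 8:32 AM–7:45 PM = 11 h 13 min → rounds to 11 h 15 min
Wed: 11:00 AM–5:42 PM = 6 h 42 min − 75 min = 5 h 27 min → rounds to 5 h 30 min
Total credited: 20 h 30 min.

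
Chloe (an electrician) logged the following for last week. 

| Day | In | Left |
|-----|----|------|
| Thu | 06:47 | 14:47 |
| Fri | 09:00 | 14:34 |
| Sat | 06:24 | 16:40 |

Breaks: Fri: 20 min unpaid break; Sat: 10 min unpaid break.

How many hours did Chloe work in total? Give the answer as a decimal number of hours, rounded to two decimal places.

23.33 hours

Thu: 06:47–14:47 = 8 h 0 min
Fri: 09:00–14:34 = 5 h 34 min; less 20 min break → 5 h 14 min
Sat: 06:24–16:40 = 10 h 16 min; less 10 min break → 10 h 6 min
Total: 8 h 0 min + 5 h 14 min + 10 h 6 min = 23 h 20 min.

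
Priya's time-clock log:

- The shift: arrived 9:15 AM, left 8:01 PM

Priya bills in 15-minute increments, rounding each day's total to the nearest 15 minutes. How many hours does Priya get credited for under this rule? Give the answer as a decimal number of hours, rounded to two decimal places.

The shift: 9:15 AM–8:01 PM = 10 h 46 min → rounds to 10 h 45 min

10.75 hours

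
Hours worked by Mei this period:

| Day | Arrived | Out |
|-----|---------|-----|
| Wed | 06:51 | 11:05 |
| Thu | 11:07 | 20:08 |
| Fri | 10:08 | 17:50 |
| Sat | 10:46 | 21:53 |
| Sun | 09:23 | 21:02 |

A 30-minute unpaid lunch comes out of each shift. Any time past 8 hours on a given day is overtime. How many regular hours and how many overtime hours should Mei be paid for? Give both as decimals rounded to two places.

Wed: 06:51–11:05 = 4 h 14 min; less 30 min break → 3 h 44 min
Thu: 11:07–20:08 = 9 h 1 min; less 30 min break → 8 h 31 min
Fri: 10:08–17:50 = 7 h 42 min; less 30 min break → 7 h 12 min
Sat: 10:46–21:53 = 11 h 7 min; less 30 min break → 10 h 37 min
Sun: 09:23–21:02 = 11 h 39 min; less 30 min break → 11 h 9 min
Wed reg 3 h 44 min / OT 0 h 0 min; Thu reg 8 h 0 min / OT 0 h 31 min; Fri reg 7 h 12 min / OT 0 h 0 min; Sat reg 8 h 0 min / OT 2 h 37 min; Sun reg 8 h 0 min / OT 3 h 9 min.
Totals: regular 34 h 56 min, overtime 6 h 17 min.

Regular 34.93 hours, overtime 6.28 hours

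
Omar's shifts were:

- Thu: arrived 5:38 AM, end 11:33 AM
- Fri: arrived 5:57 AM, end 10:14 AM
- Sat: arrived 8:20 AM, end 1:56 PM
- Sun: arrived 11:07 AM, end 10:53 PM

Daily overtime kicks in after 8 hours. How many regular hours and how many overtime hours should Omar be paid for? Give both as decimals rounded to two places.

Thu: 5:38 AM–11:33 AM = 5 h 55 min
Fri: 5:57 AM–10:14 AM = 4 h 17 min
Sat: 8:20 AM–1:56 PM = 5 h 36 min
Sun: 11:07 AM–10:53 PM = 11 h 46 min
Thu reg 5 h 55 min / OT 0 h 0 min; Fri reg 4 h 17 min / OT 0 h 0 min; Sat reg 5 h 36 min / OT 0 h 0 min; Sun reg 8 h 0 min / OT 3 h 46 min.
Totals: regular 23 h 48 min, overtime 3 h 46 min.

Regular 23.80 hours, overtime 3.77 hours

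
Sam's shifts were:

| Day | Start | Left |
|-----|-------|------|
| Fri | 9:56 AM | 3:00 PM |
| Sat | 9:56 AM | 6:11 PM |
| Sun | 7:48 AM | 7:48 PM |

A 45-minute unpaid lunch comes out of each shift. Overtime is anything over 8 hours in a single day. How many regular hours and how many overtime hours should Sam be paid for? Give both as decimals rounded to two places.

Fri: 9:56 AM–3:00 PM = 5 h 4 min; less 45 min break → 4 h 19 min
Sat: 9:56 AM–6:11 PM = 8 h 15 min; less 45 min break → 7 h 30 min
Sun: 7:48 AM–7:48 PM = 12 h 0 min; less 45 min break → 11 h 15 min
Fri reg 4 h 19 min / OT 0 h 0 min; Sat reg 7 h 30 min / OT 0 h 0 min; Sun reg 8 h 0 min / OT 3 h 15 min.
Totals: regular 19 h 49 min, overtime 3 h 15 min.

Regular 19.82 hours, overtime 3.25 hours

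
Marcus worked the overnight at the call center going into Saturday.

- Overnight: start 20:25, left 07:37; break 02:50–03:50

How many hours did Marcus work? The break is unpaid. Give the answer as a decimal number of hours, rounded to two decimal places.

Overnight: 20:25 → midnight = 3 h 35 min; midnight → 07:37 = 7 h 37 min; span 11 h 12 min; less 60 min break → 10 h 12 min

10.20 hours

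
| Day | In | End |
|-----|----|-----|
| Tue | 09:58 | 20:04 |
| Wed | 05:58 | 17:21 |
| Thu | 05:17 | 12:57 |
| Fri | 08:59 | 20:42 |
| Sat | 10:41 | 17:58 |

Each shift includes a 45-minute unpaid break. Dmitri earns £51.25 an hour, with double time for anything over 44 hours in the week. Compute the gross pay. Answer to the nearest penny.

£2296.00

Tue: 09:58–20:04 = 10 h 6 min; less 45 min break → 9 h 21 min
Wed: 05:58–17:21 = 11 h 23 min; less 45 min break → 10 h 38 min
Thu: 05:17–12:57 = 7 h 40 min; less 45 min break → 6 h 55 min
Fri: 08:59–20:42 = 11 h 43 min; less 45 min break → 10 h 58 min
Sat: 10:41–17:58 = 7 h 17 min; less 45 min break → 6 h 32 min
Total worked: 44 h 24 min = 2664 min.
Regular 44 h 0 min = 2640 min at £51.25/h; overtime 0 h 24 min = 24 min at £102.50/h.
Pay = (2640 × £51.25 + 24 × £102.50) ÷ 60 = £2296.00.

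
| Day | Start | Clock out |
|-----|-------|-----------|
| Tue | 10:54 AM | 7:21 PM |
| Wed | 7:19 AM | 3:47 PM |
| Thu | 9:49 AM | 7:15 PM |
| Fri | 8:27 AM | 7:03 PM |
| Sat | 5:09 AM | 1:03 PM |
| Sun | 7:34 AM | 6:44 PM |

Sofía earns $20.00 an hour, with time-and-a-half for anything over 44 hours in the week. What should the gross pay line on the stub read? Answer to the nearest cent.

Tue: 10:54 AM–7:21 PM = 8 h 27 min
Wed: 7:19 AM–3:47 PM = 8 h 28 min
Thu: 9:49 AM–7:15 PM = 9 h 26 min
Fri: 8:27 AM–7:03 PM = 10 h 36 min
Sat: 5:09 AM–1:03 PM = 7 h 54 min
Sun: 7:34 AM–6:44 PM = 11 h 10 min
Total worked: 56 h 1 min = 3361 min.
Regular 44 h 0 min = 2640 min at $20.00/h; overtime 12 h 1 min = 721 min at $30.00/h.
Pay = (2640 × $20.00 + 721 × $30.00) ÷ 60 = $1240.50.

$1240.50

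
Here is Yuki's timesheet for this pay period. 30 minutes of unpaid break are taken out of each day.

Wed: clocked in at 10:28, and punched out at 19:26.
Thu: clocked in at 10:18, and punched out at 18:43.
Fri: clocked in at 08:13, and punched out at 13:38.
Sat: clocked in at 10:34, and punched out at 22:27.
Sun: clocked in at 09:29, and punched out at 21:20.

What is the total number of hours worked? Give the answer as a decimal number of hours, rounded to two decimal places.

Wed: 10:28–19:26 = 8 h 58 min; less 30 min break → 8 h 28 min
Thu: 10:18–18:43 = 8 h 25 min; less 30 min break → 7 h 55 min
Fri: 08:13–13:38 = 5 h 25 min; less 30 min break → 4 h 55 min
Sat: 10:34–22:27 = 11 h 53 min; less 30 min break → 11 h 23 min
Sun: 09:29–21:20 = 11 h 51 min; less 30 min break → 11 h 21 min
Total: 8 h 28 min + 7 h 55 min + 4 h 55 min + 11 h 23 min + 11 h 21 min = 44 h 2 min.

44.03 hours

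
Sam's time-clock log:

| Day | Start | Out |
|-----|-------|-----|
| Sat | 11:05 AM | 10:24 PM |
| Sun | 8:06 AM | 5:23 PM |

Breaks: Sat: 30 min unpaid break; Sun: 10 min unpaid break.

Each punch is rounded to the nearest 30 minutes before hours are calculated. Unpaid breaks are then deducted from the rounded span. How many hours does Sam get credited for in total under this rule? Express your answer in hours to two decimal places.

20.33 hours

Sat: in 11:05 AM→11:00 AM, out 10:24 PM→10:30 PM; 11 h 30 min − 30 min = 11 h 0 min
Sun: in 8:06 AM→8:00 AM, out 5:23 PM→5:30 PM; 9 h 30 min − 10 min = 9 h 20 min
Total credited: 20 h 20 min.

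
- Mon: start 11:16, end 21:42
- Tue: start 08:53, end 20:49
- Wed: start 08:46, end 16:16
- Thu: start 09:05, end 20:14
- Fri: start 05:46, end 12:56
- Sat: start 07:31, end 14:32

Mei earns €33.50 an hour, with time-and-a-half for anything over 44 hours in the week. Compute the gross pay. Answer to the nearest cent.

Mon: 11:16–21:42 = 10 h 26 min
Tue: 08:53–20:49 = 11 h 56 min
Wed: 08:46–16:16 = 7 h 30 min
Thu: 09:05–20:14 = 11 h 9 min
Fri: 05:46–12:56 = 7 h 10 min
Sat: 07:31–14:32 = 7 h 1 min
Total worked: 55 h 12 min = 3312 min.
Regular 44 h 0 min = 2640 min at €33.50/h; overtime 11 h 12 min = 672 min at €50.25/h.
Pay = (2640 × €33.50 + 672 × €50.25) ÷ 60 = €2036.80.

€2036.80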